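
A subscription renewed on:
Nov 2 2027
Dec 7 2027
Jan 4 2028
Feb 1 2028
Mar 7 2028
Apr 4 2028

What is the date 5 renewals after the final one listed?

All dates are Tuesdays, 35, 28, 28, 35, 28 days apart.
Specifically, the 1st Tuesday of each month.
May 2028 — 1st Tuesday is May 2 2028.
June 2028 — 1st Tuesday is Jun 6 2028.
July 2028 — 1st Tuesday is Jul 4 2028.
1st Tuesday of August 2028: Aug 1 2028.
September 2028 — 1st Tuesday is Sep 5 2028.

Sep 5 2028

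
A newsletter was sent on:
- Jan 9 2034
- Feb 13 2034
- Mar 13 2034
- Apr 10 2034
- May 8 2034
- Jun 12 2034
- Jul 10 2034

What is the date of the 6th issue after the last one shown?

All dates are Mondays, 35, 28, 28, 28, 35, 28 days apart.
Specifically, the 2nd Monday of each month.
2nd Monday of August 2034: Aug 14 2034.
September 2034 — 2nd Monday is Sep 11 2034.
2nd Monday of October 2034: Oct 9 2034.
November 2034 — 2nd Monday is Nov 13 2034.
December 2034 — 2nd Monday is Dec 11 2034.
2nd Monday of January 2035: Jan 8 2035.

Jan 8 2035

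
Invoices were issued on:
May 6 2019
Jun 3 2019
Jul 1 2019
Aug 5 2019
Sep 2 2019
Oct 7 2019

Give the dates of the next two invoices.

Nov 4 2019, Dec 2 2019

All dates are Mondays, 28, 28, 35, 28, 35 days apart.
Specifically, the 1st Monday of each month.
November 2019 — 1st Monday is Nov 4 2019.
December 2019 — 1st Monday is Dec 2 2019.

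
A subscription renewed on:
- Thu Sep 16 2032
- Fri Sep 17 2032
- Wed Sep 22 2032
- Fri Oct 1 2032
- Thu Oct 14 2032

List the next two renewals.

Intervals are 1, 5, 9, 13 days — an arithmetic progression with common difference 4.
Next gap: 17 days. Thu Oct 14 2032 + 17 days = Sun Oct 31 2032.
Next gap: 21 days. Sun Oct 31 2032 + 21 days = Sun Nov 21 2032.

Sun Oct 31 2032, Sun Nov 21 2032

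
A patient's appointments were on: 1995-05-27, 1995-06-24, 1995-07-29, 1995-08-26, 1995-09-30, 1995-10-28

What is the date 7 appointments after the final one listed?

These are Saturdays with 28, 35, 28, 35, 28-day gaps.
Each is the final Saturday of its month — 1995-07-29 is past the 28th, so '4th Saturday' doesn't fit.
November 1995 ends with Saturday 1995-11-25.
Last Saturday of December 1995: 1995-12-30.
Last Saturday of January 1996: 1996-01-27.
February 1996 ends with Saturday 1996-02-24.
Last Saturday of March 1996: 1996-03-30.
Last Saturday of April 1996: 1996-04-27.
May 1996 ends with Saturday 1996-05-25.

1996-05-25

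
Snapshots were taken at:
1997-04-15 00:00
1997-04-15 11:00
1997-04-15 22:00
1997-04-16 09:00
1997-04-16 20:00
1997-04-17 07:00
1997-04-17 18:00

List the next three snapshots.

1997-04-18 05:00, 1997-04-18 16:00, 1997-04-19 03:00

The interval is a steady 11 hours (11, 11, 11, 11, 11, 11).
1997-04-17 18:00 + 11 h = 1997-04-18 05:00.
1997-04-18 05:00 + 11 h = 1997-04-18 16:00.
1997-04-18 16:00 + 11 h = 1997-04-19 03:00.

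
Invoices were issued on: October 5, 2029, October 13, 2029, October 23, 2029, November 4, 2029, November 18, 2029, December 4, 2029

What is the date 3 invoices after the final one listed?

Intervals are 8, 10, 12, 14, 16 days — an arithmetic progression with common difference 2.
Next gap: 18 days. December 4, 2029 + 18 days = December 22, 2029.
Next gap: 20 days. December 22, 2029 + 20 days = January 11, 2030.
Next gap: 22 days. January 11, 2030 + 22 days = February 2, 2030.

February 2, 2030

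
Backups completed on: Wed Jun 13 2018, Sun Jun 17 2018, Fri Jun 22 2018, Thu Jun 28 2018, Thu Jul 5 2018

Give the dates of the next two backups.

Gaps: 4, 5, 6, 7 days — each gap is 1 larger than the previous one.
Next gap: 8 days. Thu Jul 5 2018 + 8 days = Fri Jul 13 2018.
Next gap: 9 days. Fri Jul 13 2018 + 9 days = Sun Jul 22 2018.

Fri Jul 13 2018, Sun Jul 22 2018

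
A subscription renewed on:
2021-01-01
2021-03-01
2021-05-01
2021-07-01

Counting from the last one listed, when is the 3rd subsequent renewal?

Gaps: 59, 61, 61 days — not constant. Every event is on the 1st of the month.
Pattern: the 1st of every 2 months.
Next: September 2021 → 2021-09-01.
Next: November 2021 → 2021-11-01.
January 2022: 2022-01-01.

2022-01-01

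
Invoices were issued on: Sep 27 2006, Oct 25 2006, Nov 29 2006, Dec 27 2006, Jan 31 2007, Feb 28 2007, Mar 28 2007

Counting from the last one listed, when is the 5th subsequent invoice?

These are Wednesdays with 28, 35, 28, 35, 28, 28-day gaps.
Each is the final Wednesday of its month — Nov 29 2006 is past the 28th, so '4th Wednesday' doesn't fit.
April 2007 ends with Wednesday Apr 25 2007.
Last Wednesday of May 2007: May 30 2007.
June 2007 ends with Wednesday Jun 27 2007.
Last Wednesday of July 2007: Jul 25 2007.
Last Wednesday of August 2007: Aug 29 2007.

Aug 29 2007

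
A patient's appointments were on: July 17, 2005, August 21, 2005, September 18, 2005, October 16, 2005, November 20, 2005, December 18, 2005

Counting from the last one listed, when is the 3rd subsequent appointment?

Gaps: 35, 28, 28, 35, 28 days — a mix of 28 and 35. Every date is a Sunday.
Each is the 3rd Sunday of its month.
3rd Sunday of January 2006: January 15, 2006.
February 2006 — 3rd Sunday is February 19, 2006.
3rd Sunday of March 2006: March 19, 2006.

March 19, 2006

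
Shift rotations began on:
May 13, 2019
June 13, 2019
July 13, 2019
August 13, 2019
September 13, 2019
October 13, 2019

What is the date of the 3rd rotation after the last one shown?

January 13, 2020

Each date is the 13th; the gaps (31, 30, 31, 31, 30) track the month lengths.
The rule is the 13th of each month.
November 2019: November 13, 2019.
Next: December 2019 → December 13, 2019.
January 2020: January 13, 2020.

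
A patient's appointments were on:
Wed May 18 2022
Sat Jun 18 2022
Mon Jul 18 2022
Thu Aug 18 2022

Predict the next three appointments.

Sun Sep 18 2022, Tue Oct 18 2022, Fri Nov 18 2022

Each date is the 18th; the gaps (31, 30, 31) track the month lengths.
The rule is the 18th of each month.
Next: September 2022 → Sun Sep 18 2022.
Next: October 2022 → Tue Oct 18 2022.
Next: November 2022 → Fri Nov 18 2022.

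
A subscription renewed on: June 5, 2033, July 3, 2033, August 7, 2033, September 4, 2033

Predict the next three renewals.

All dates are Sundays, 28, 35, 28 days apart.
Specifically, the 1st Sunday of each month.
1st Sunday of October 2033: October 2, 2033.
1st Sunday of November 2033: November 6, 2033.
1st Sunday of December 2033: December 4, 2033.

October 2, 2033; November 6, 2033; December 4, 2033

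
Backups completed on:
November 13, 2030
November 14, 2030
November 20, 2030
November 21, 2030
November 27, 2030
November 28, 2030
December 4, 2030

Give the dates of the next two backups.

December 5, 2030; December 11, 2030

The gap pattern 1, 6, 1, 6, 1, 6 repeats every 2 events.
These are the Wednesdays and Thursdays of each week.
Next Thursday: December 5, 2030.
Next Wednesday: December 11, 2030.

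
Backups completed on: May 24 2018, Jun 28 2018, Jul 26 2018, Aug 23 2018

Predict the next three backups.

All dates are Thursdays, 35, 28, 28 days apart.
Specifically, the 4th Thursday of each month.
4th Thursday of September 2018: Sep 27 2018.
October 2018 — 4th Thursday is Oct 25 2018.
November 2018 — 4th Thursday is Nov 22 2018.

Sep 27 2018, Oct 25 2018, Nov 22 2018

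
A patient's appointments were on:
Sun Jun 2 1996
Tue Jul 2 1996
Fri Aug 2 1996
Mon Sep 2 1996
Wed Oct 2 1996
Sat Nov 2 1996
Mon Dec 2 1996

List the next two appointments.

Thu Jan 2 1997, Sun Feb 2 1997

Gaps: 30, 31, 31, 30, 31, 30 days — not constant. Every event is on the 2nd of the month.
Pattern: the 2nd of each month.
Next: January 1997 → Thu Jan 2 1997.
February 1997: Sun Feb 2 1997.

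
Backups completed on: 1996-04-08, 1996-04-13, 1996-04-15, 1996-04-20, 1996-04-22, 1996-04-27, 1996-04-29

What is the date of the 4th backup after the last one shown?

Gaps: 5, 2, 5, 2, 5, 2 days — not constant, but cyclic with period 2.
The events fall on every Monday and Saturday.
Next Saturday: 1996-05-04.
Next Monday: 1996-05-06.
The following Saturday is 1996-05-11.
The following Monday is 1996-05-13.

1996-05-13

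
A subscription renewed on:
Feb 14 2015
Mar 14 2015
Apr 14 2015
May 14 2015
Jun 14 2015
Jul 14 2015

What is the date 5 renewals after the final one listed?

Each date is the 14th; the gaps (28, 31, 30, 31, 30) track the month lengths.
The rule is the 14th of each month.
Next: August 2015 → Aug 14 2015.
September 2015: Sep 14 2015.
Next: October 2015 → Oct 14 2015.
November 2015: Nov 14 2015.
Next: December 2015 → Dec 14 2015.

Dec 14 2015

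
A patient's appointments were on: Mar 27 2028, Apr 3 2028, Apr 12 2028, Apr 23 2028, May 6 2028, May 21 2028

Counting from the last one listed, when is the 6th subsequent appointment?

Sep 30 2028

Intervals are 7, 9, 11, 13, 15 days — an arithmetic progression with common difference 2.
Next gap: 17 days. May 21 2028 + 17 days = Jun 7 2028.
Next gap: 19 days. Jun 7 2028 + 19 days = Jun 26 2028.
Next gap: 21 days. Jun 26 2028 + 21 days = Jul 17 2028.
Next gap: 23 days. Jul 17 2028 + 23 days = Aug 9 2028.
Next gap: 25 days. Aug 9 2028 + 25 days = Sep 3 2028.
Next gap: 27 days. Sep 3 2028 + 27 days = Sep 30 2028.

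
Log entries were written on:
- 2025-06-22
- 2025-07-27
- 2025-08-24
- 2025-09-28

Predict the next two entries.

2025-10-26, 2025-11-23

All dates are Sundays, 35, 28, 35 days apart.
Specifically, the 4th Sunday of each month.
4th Sunday of October 2025: 2025-10-26.
4th Sunday of November 2025: 2025-11-23.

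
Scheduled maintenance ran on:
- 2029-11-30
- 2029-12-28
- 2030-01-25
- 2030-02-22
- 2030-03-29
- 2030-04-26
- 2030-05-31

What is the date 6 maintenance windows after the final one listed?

2030-11-29

Every date is a Friday; gaps 28, 28, 28, 35, 28, 35 days.
Each is the last Friday of its month (at least one falls on the 29th or later, ruling out '4th Friday').
Last Friday of June 2030: 2030-06-28.
Last Friday of July 2030: 2030-07-26.
Last Friday of August 2030: 2030-08-30.
September 2030 ends with Friday 2030-09-27.
Last Friday of October 2030: 2030-10-25.
November 2030 ends with Friday 2030-11-29.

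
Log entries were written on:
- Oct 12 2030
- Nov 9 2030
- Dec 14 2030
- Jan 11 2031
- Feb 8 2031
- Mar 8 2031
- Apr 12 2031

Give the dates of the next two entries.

Gaps: 28, 35, 28, 28, 28, 35 days — a mix of 28 and 35. Every date is a Saturday.
Each is the 2nd Saturday of its month.
May 2031 — 2nd Saturday is May 10 2031.
June 2031 — 2nd Saturday is Jun 14 2031.

May 10 2031, Jun 14 2031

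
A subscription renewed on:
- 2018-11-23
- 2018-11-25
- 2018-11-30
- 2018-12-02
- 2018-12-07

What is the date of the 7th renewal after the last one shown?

2018-12-30

Gaps: 2, 5, 2, 5 days — not constant, but cyclic with period 2.
The events fall on every Friday and Sunday.
The following Sunday is 2018-12-09.
Next Friday: 2018-12-14.
The following Sunday is 2018-12-16.
The following Friday is 2018-12-21.
The following Sunday is 2018-12-23.
The following Friday is 2018-12-28.
The following Sunday is 2018-12-30.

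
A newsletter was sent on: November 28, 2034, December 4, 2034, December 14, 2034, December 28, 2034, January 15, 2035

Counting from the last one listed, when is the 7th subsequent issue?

Gaps: 6, 10, 14, 18 days — each gap is 4 larger than the previous one.
Next gap: 22 days. January 15, 2035 + 22 days = February 6, 2035.
Next gap: 26 days. February 6, 2035 + 26 days = March 4, 2035.
Next gap: 30 days. March 4, 2035 + 30 days = April 3, 2035.
Next gap: 34 days. April 3, 2035 + 34 days = May 7, 2035.
Next gap: 38 days. May 7, 2035 + 38 days = June 14, 2035.
Next gap: 42 days. June 14, 2035 + 42 days = July 26, 2035.
Next gap: 46 days. July 26, 2035 + 46 days = September 10, 2035.

September 10, 2035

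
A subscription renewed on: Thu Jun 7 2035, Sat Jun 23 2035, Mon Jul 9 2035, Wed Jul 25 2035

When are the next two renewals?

Fri Aug 10 2035, Sun Aug 26 2035

Gaps between consecutive events: 16, 16, 16 days — a constant 16-day interval.
Wed Jul 25 2035 + 16 days = Fri Aug 10 2035.
Fri Aug 10 2035 + 16 days = Sun Aug 26 2035.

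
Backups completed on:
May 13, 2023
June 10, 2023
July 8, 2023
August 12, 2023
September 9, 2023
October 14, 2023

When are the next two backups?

Gaps: 28, 28, 35, 28, 35 days — a mix of 28 and 35. Every date is a Saturday.
Each is the 2nd Saturday of its month.
November 2023 — 2nd Saturday is November 11, 2023.
December 2023 — 2nd Saturday is December 9, 2023.

November 11, 2023; December 9, 2023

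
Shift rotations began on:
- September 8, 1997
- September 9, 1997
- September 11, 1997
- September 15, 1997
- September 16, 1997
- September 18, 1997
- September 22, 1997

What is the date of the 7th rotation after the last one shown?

Gaps: 1, 2, 4, 1, 2, 4 days — not constant, but cyclic with period 3.
The events fall on every Monday, Tuesday and Thursday.
The following Tuesday is September 23, 1997.
The following Thursday is September 25, 1997.
Next Monday: September 29, 1997.
Next Tuesday: September 30, 1997.
Next Thursday: October 2, 1997.
Next Monday: October 6, 1997.
Next Tuesday: October 7, 1997.

October 7, 1997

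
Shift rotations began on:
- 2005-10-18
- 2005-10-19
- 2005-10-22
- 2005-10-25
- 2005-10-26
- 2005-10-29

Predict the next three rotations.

2005-11-01, 2005-11-02, 2005-11-05

Every event lands on a Tuesday or Wednesday or Saturday (gaps cycle 1, 3, 3, 1, 3).
So the schedule is: every Tuesday, Wednesday and Saturday.
The following Tuesday is 2005-11-01.
The following Wednesday is 2005-11-02.
Next Saturday: 2005-11-05.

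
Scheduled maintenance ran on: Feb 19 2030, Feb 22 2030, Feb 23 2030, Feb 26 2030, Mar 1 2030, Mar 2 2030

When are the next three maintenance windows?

Mar 5 2030, Mar 8 2030, Mar 9 2030

Every event lands on a Tuesday or Friday or Saturday (gaps cycle 3, 1, 3, 3, 1).
So the schedule is: every Tuesday, Friday and Saturday.
The following Tuesday is Mar 5 2030.
The following Friday is Mar 8 2030.
The following Saturday is Mar 9 2030.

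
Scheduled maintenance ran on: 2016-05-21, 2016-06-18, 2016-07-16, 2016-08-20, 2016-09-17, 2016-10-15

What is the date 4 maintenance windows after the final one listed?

2017-02-18

All dates are Saturdays, 28, 28, 35, 28, 28 days apart.
Specifically, the 3rd Saturday of each month.
3rd Saturday of November 2016: 2016-11-19.
3rd Saturday of December 2016: 2016-12-17.
3rd Saturday of January 2017: 2017-01-21.
3rd Saturday of February 2017: 2017-02-18.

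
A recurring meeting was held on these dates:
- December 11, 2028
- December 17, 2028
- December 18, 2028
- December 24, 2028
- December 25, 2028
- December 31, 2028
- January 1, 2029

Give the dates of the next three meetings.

January 7, 2029; January 8, 2029; January 14, 2029

The gap pattern 6, 1, 6, 1, 6, 1 repeats every 2 events.
These are the Mondays and Sundays of each week.
Next Sunday: January 7, 2029.
The following Monday is January 8, 2029.
Next Sunday: January 14, 2029.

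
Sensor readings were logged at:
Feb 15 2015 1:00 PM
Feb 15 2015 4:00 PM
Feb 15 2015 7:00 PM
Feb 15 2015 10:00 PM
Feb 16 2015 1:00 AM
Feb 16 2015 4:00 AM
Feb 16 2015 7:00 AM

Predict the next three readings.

Feb 16 2015 10:00 AM, Feb 16 2015 1:00 PM, Feb 16 2015 4:00 PM

The interval is a steady 3 hours (3, 3, 3, 3, 3, 3).
Feb 16 2015 7:00 AM + 3 h = Feb 16 2015 10:00 AM.
Feb 16 2015 10:00 AM + 3 h = Feb 16 2015 1:00 PM.
Feb 16 2015 1:00 PM + 3 h = Feb 16 2015 4:00 PM.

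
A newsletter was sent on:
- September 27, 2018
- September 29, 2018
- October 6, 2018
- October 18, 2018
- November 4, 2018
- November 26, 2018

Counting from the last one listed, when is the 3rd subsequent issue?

March 2, 2019

The spacing grows by 5 each time: 2, 7, 12, 17, 22 days.
Next gap: 27 days. November 26, 2018 + 27 days = December 23, 2018.
Next gap: 32 days. December 23, 2018 + 32 days = January 24, 2019.
Next gap: 37 days. January 24, 2019 + 37 days = March 2, 2019.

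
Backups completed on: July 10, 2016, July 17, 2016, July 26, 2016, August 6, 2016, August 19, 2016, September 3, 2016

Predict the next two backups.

The spacing grows by 2 each time: 7, 9, 11, 13, 15 days.
Next gap: 17 days. September 3, 2016 + 17 days = September 20, 2016.
Next gap: 19 days. September 20, 2016 + 19 days = October 9, 2016.

September 20, 2016; October 9, 2016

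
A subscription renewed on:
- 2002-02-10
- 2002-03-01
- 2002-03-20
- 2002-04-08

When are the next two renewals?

2002-04-27, 2002-05-16

The spacing is 19, 19, 19 days — always 19 days.
2002-04-08 + 19 days = 2002-04-27.
2002-04-27 + 19 days = 2002-05-16.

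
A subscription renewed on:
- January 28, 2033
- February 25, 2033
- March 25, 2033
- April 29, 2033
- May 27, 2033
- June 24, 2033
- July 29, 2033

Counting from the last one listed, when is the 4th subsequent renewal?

These are Fridays with 28, 28, 35, 28, 28, 35-day gaps.
Each is the final Friday of its month — April 29, 2033 is past the 28th, so '4th Friday' doesn't fit.
Last Friday of August 2033: August 26, 2033.
September 2033 ends with Friday September 30, 2033.
Last Friday of October 2033: October 28, 2033.
Last Friday of November 2033: November 25, 2033.

November 25, 2033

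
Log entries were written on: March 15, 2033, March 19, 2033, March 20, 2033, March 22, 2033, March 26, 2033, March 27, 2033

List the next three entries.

Gaps: 4, 1, 2, 4, 1 days — not constant, but cyclic with period 3.
The events fall on every Tuesday, Saturday and Sunday.
Next Tuesday: March 29, 2033.
Next Saturday: April 2, 2033.
The following Sunday is April 3, 2033.

March 29, 2033; April 2, 2033; April 3, 2033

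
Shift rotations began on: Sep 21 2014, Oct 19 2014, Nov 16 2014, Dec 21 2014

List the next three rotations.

Gaps: 28, 28, 35 days — a mix of 28 and 35. Every date is a Sunday.
Each is the 3rd Sunday of its month.
3rd Sunday of January 2015: Jan 18 2015.
3rd Sunday of February 2015: Feb 15 2015.
3rd Sunday of March 2015: Mar 15 2015.

Jan 18 2015, Feb 15 2015, Mar 15 2015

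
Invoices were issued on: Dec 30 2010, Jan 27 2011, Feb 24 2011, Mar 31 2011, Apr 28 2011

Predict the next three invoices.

These are Thursdays with 28, 28, 35, 28-day gaps.
Each is the final Thursday of its month — Dec 30 2010 is past the 28th, so '4th Thursday' doesn't fit.
May 2011 ends with Thursday May 26 2011.
June 2011 ends with Thursday Jun 30 2011.
Last Thursday of July 2011: Jul 28 2011.

May 26 2011, Jun 30 2011, Jul 28 2011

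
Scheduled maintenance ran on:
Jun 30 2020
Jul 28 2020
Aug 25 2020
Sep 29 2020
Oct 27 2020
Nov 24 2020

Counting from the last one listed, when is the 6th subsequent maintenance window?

May 25 2021

All Tuesdays; the gaps (28, 28, 35, 28, 28) vary with month length.
This is the last Tuesday of each month.
December 2020 ends with Tuesday Dec 29 2020.
January 2021 ends with Tuesday Jan 26 2021.
Last Tuesday of February 2021: Feb 23 2021.
Last Tuesday of March 2021: Mar 30 2021.
April 2021 ends with Tuesday Apr 27 2021.
May 2021 ends with Tuesday May 25 2021.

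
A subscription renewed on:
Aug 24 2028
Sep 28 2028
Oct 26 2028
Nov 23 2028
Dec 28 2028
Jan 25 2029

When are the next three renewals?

Feb 22 2029, Mar 22 2029, Apr 26 2029

All dates are Thursdays, 35, 28, 28, 35, 28 days apart.
Specifically, the 4th Thursday of each month.
4th Thursday of February 2029: Feb 22 2029.
March 2029 — 4th Thursday is Mar 22 2029.
4th Thursday of April 2029: Apr 26 2029.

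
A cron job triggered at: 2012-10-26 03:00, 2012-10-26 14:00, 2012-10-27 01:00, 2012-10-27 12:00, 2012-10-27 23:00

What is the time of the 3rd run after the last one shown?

The interval is a steady 11 hours (11, 11, 11, 11).
2012-10-27 23:00 + 11 h = 2012-10-28 10:00.
2012-10-28 10:00 + 11 h = 2012-10-28 21:00.
2012-10-28 21:00 + 11 h = 2012-10-29 08:00.

2012-10-29 08:00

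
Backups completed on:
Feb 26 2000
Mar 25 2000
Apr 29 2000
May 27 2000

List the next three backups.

Jun 24 2000, Jul 29 2000, Aug 26 2000

Every date is a Saturday; gaps 28, 35, 28 days.
Each is the last Saturday of its month (at least one falls on the 29th or later, ruling out '4th Saturday').
June 2000 ends with Saturday Jun 24 2000.
July 2000 ends with Saturday Jul 29 2000.
August 2000 ends with Saturday Aug 26 2000.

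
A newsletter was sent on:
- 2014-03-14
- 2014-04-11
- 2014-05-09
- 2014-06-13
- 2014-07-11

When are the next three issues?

2014-08-08, 2014-09-12, 2014-10-10

All dates are Fridays, 28, 28, 35, 28 days apart.
Specifically, the 2nd Friday of each month.
2nd Friday of August 2014: 2014-08-08.
September 2014 — 2nd Friday is 2014-09-12.
October 2014 — 2nd Friday is 2014-10-10.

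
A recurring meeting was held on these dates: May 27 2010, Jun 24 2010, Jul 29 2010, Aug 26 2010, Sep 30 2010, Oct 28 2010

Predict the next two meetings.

These are Thursdays with 28, 35, 28, 35, 28-day gaps.
Each is the final Thursday of its month — Jul 29 2010 is past the 28th, so '4th Thursday' doesn't fit.
Last Thursday of November 2010: Nov 25 2010.
Last Thursday of December 2010: Dec 30 2010.

Nov 25 2010, Dec 30 2010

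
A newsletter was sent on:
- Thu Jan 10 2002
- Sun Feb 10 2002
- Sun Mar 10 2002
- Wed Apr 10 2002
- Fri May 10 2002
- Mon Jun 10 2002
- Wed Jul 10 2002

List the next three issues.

The day-of-month is always 10 (31, 28, 31, 30, 31, 30 days between events).
So this recurs on the 10th of each month.
Next: August 2002 → Sat Aug 10 2002.
September 2002: Tue Sep 10 2002.
Next: October 2002 → Thu Oct 10 2002.

Sat Aug 10 2002, Tue Sep 10 2002, Thu Oct 10 2002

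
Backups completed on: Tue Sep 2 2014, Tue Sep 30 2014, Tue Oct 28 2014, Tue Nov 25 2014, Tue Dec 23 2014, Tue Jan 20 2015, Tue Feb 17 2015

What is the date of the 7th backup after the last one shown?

Every event comes 28 days after the last (28, 28, 28, 28, 28, 28).
Tue Feb 17 2015 + 28 days = Tue Mar 17 2015.
Tue Mar 17 2015 + 28 days = Tue Apr 14 2015.
Tue Apr 14 2015 + 28 days = Tue May 12 2015.
Tue May 12 2015 + 28 days = Tue Jun 9 2015.
Tue Jun 9 2015 + 28 days = Tue Jul 7 2015.
Tue Jul 7 2015 + 28 days = Tue Aug 4 2015.
Tue Aug 4 2015 + 28 days = Tue Sep 1 2015.

Tue Sep 1 2015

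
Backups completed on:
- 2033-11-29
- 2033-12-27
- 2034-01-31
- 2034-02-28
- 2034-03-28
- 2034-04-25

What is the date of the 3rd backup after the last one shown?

Every date is a Tuesday; gaps 28, 35, 28, 28, 28 days.
Each is the last Tuesday of its month (at least one falls on the 29th or later, ruling out '4th Tuesday').
May 2034 ends with Tuesday 2034-05-30.
Last Tuesday of June 2034: 2034-06-27.
Last Tuesday of July 2034: 2034-07-25.

2034-07-25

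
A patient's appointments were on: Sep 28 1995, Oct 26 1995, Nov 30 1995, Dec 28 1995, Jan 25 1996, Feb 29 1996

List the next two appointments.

Mar 28 1996, Apr 25 1996

These are Thursdays with 28, 35, 28, 28, 35-day gaps.
Each is the final Thursday of its month — Nov 30 1995 is past the 28th, so '4th Thursday' doesn't fit.
Last Thursday of March 1996: Mar 28 1996.
April 1996 ends with Thursday Apr 25 1996.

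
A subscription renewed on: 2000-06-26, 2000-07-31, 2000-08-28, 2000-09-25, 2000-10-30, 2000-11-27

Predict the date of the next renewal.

These are Mondays with 35, 28, 28, 35, 28-day gaps.
Each is the final Monday of its month — 2000-07-31 is past the 28th, so '4th Monday' doesn't fit.
December 2000 ends with Monday 2000-12-25.

2000-12-25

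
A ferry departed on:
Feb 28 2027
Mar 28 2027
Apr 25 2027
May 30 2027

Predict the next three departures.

All Sundays; the gaps (28, 28, 35) vary with month length.
This is the last Sunday of each month.
June 2027 ends with Sunday Jun 27 2027.
Last Sunday of July 2027: Jul 25 2027.
Last Sunday of August 2027: Aug 29 2027.

Jun 27 2027, Jul 25 2027, Aug 29 2027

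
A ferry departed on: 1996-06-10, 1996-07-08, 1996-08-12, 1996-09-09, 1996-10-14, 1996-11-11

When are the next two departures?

All dates are Mondays, 28, 35, 28, 35, 28 days apart.
Specifically, the 2nd Monday of each month.
2nd Monday of December 1996: 1996-12-09.
2nd Monday of January 1997: 1997-01-13.

1996-12-09, 1997-01-13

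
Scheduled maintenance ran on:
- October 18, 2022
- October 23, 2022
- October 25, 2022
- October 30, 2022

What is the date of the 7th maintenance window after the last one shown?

November 22, 2022

Every event lands on a Tuesday or Sunday (gaps cycle 5, 2, 5).
So the schedule is: every Tuesday and Sunday.
The following Tuesday is November 1, 2022.
Next Sunday: November 6, 2022.
Next Tuesday: November 8, 2022.
Next Sunday: November 13, 2022.
The following Tuesday is November 15, 2022.
The following Sunday is November 20, 2022.
The following Tuesday is November 22, 2022.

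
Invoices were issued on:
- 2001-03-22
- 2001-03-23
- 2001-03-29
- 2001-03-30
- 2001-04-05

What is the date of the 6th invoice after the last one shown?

Gaps: 1, 6, 1, 6 days — not constant, but cyclic with period 2.
The events fall on every Thursday and Friday.
The following Friday is 2001-04-06.
Next Thursday: 2001-04-12.
Next Friday: 2001-04-13.
The following Thursday is 2001-04-19.
Next Friday: 2001-04-20.
Next Thursday: 2001-04-26.

2001-04-26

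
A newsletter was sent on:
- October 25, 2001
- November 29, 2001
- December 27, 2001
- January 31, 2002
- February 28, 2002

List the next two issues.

March 28, 2002; April 25, 2002

All Thursdays; the gaps (35, 28, 35, 28) vary with month length.
This is the last Thursday of each month.
Last Thursday of March 2002: March 28, 2002.
Last Thursday of April 2002: April 25, 2002.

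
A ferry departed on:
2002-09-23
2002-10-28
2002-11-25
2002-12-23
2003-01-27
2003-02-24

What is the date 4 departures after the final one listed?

2003-06-23

All dates are Mondays, 35, 28, 28, 35, 28 days apart.
Specifically, the 4th Monday of each month.
March 2003 — 4th Monday is 2003-03-24.
April 2003 — 4th Monday is 2003-04-28.
4th Monday of May 2003: 2003-05-26.
4th Monday of June 2003: 2003-06-23.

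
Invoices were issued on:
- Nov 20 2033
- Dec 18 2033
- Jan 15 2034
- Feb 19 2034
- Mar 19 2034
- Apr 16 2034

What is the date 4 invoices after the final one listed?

Aug 20 2034

Gaps: 28, 28, 35, 28, 28 days — a mix of 28 and 35. Every date is a Sunday.
Each is the 3rd Sunday of its month.
May 2034 — 3rd Sunday is May 21 2034.
3rd Sunday of June 2034: Jun 18 2034.
3rd Sunday of July 2034: Jul 16 2034.
3rd Sunday of August 2034: Aug 20 2034.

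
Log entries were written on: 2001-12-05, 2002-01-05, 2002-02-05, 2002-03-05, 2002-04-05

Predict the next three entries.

2002-05-05, 2002-06-05, 2002-07-05

The day-of-month is always 5 (31, 31, 28, 31 days between events).
So this recurs on the 5th of each month.
Next: May 2002 → 2002-05-05.
June 2002: 2002-06-05.
July 2002: 2002-07-05.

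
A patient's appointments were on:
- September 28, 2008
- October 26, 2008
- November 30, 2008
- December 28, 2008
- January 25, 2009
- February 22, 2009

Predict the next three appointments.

Every date is a Sunday; gaps 28, 35, 28, 28, 28 days.
Each is the last Sunday of its month (at least one falls on the 29th or later, ruling out '4th Sunday').
March 2009 ends with Sunday March 29, 2009.
Last Sunday of April 2009: April 26, 2009.
Last Sunday of May 2009: May 31, 2009.

March 29, 2009; April 26, 2009; May 31, 2009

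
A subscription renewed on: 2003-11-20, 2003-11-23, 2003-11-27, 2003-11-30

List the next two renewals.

2003-12-04, 2003-12-07

The gap pattern 3, 4, 3 repeats every 2 events.
These are the Thursdays and Sundays of each week.
The following Thursday is 2003-12-04.
The following Sunday is 2003-12-07.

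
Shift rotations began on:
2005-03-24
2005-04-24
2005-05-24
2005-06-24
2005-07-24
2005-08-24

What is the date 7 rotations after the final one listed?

2006-03-24

Each date is the 24th; the gaps (31, 30, 31, 30, 31) track the month lengths.
The rule is the 24th of each month.
Next: September 2005 → 2005-09-24.
October 2005: 2005-10-24.
November 2005: 2005-11-24.
December 2005: 2005-12-24.
Next: January 2006 → 2006-01-24.
February 2006: 2006-02-24.
March 2006: 2006-03-24.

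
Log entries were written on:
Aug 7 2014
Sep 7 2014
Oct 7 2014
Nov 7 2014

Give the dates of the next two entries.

Gaps: 31, 30, 31 days — not constant. Every event is on the 7th of the month.
Pattern: the 7th of each month.
Next: December 2014 → Dec 7 2014.
January 2015: Jan 7 2015.

Dec 7 2014, Jan 7 2015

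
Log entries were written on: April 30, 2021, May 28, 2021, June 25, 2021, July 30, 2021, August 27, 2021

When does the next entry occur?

September 24, 2021

All Fridays; the gaps (28, 28, 35, 28) vary with month length.
This is the last Friday of each month.
Last Friday of September 2021: September 24, 2021.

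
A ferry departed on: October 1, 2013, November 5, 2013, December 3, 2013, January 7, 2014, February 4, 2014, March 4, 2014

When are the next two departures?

All dates are Tuesdays, 35, 28, 35, 28, 28 days apart.
Specifically, the 1st Tuesday of each month.
April 2014 — 1st Tuesday is April 1, 2014.
1st Tuesday of May 2014: May 6, 2014.

April 1, 2014; May 6, 2014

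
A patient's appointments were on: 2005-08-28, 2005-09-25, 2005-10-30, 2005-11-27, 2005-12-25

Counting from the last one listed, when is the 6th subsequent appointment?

2006-06-25

These are Sundays with 28, 35, 28, 28-day gaps.
Each is the final Sunday of its month — 2005-10-30 is past the 28th, so '4th Sunday' doesn't fit.
Last Sunday of January 2006: 2006-01-29.
Last Sunday of February 2006: 2006-02-26.
March 2006 ends with Sunday 2006-03-26.
Last Sunday of April 2006: 2006-04-30.
Last Sunday of May 2006: 2006-05-28.
June 2006 ends with Sunday 2006-06-25.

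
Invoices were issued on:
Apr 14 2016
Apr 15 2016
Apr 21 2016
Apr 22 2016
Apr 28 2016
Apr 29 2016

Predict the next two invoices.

May 5 2016, May 6 2016

Gaps: 1, 6, 1, 6, 1 days — not constant, but cyclic with period 2.
The events fall on every Thursday and Friday.
Next Thursday: May 5 2016.
The following Friday is May 6 2016.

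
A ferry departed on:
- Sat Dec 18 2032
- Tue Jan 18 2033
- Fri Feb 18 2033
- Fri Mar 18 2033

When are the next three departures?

Mon Apr 18 2033, Wed May 18 2033, Sat Jun 18 2033

Each date is the 18th; the gaps (31, 31, 28) track the month lengths.
The rule is the 18th of each month.
Next: April 2033 → Mon Apr 18 2033.
May 2033: Wed May 18 2033.
June 2033: Sat Jun 18 2033.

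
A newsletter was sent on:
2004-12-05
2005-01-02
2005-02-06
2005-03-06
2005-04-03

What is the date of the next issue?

2005-05-01

These are Sundays at 28- or 35-day spacing (28, 35, 28, 28).
The pattern: 1st Sunday of the month.
May 2005 — 1st Sunday is 2005-05-01.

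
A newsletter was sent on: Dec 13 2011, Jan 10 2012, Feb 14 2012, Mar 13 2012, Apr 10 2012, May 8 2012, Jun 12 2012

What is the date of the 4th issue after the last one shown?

All dates are Tuesdays, 28, 35, 28, 28, 28, 35 days apart.
Specifically, the 2nd Tuesday of each month.
2nd Tuesday of July 2012: Jul 10 2012.
2nd Tuesday of August 2012: Aug 14 2012.
2nd Tuesday of September 2012: Sep 11 2012.
October 2012 — 2nd Tuesday is Oct 9 2012.

Oct 9 2012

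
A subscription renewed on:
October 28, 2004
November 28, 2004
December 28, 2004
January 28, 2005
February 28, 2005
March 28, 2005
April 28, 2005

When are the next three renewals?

Each date is the 28th; the gaps (31, 30, 31, 31, 28, 31) track the month lengths.
The rule is the 28th of each month.
May 2005: May 28, 2005.
Next: June 2005 → June 28, 2005.
July 2005: July 28, 2005.

May 28, 2005; June 28, 2005; July 28, 2005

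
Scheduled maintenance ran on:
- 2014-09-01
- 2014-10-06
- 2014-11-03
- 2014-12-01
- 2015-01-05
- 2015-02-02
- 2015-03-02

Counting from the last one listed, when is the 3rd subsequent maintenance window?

All dates are Mondays, 35, 28, 28, 35, 28, 28 days apart.
Specifically, the 1st Monday of each month.
1st Monday of April 2015: 2015-04-06.
May 2015 — 1st Monday is 2015-05-04.
1st Monday of June 2015: 2015-06-01.

2015-06-01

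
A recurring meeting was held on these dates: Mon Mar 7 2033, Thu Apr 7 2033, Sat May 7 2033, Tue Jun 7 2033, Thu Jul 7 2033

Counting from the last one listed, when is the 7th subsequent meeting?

Tue Feb 7 2034

The day-of-month is always 7 (31, 30, 31, 30 days between events).
So this recurs on the 7th of each month.
August 2033: Sun Aug 7 2033.
September 2033: Wed Sep 7 2033.
October 2033: Fri Oct 7 2033.
Next: November 2033 → Mon Nov 7 2033.
Next: December 2033 → Wed Dec 7 2033.
Next: January 2034 → Sat Jan 7 2034.
Next: February 2034 → Tue Feb 7 2034.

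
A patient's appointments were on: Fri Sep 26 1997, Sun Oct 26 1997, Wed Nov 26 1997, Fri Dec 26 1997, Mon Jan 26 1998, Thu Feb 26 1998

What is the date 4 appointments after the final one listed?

The day-of-month is always 26 (30, 31, 30, 31, 31 days between events).
So this recurs on the 26th of each month.
March 1998: Thu Mar 26 1998.
Next: April 1998 → Sun Apr 26 1998.
Next: May 1998 → Tue May 26 1998.
June 1998: Fri Jun 26 1998.

Fri Jun 26 1998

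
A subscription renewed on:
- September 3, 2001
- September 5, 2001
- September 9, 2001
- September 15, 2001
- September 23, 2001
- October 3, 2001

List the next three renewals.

October 15, 2001; October 29, 2001; November 14, 2001

The spacing grows by 2 each time: 2, 4, 6, 8, 10 days.
Next gap: 12 days. October 3, 2001 + 12 days = October 15, 2001.
Next gap: 14 days. October 15, 2001 + 14 days = October 29, 2001.
Next gap: 16 days. October 29, 2001 + 16 days = November 14, 2001.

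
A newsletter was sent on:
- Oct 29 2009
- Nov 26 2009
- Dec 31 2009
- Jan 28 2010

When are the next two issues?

Feb 25 2010, Mar 25 2010

All Thursdays; the gaps (28, 35, 28) vary with month length.
This is the last Thursday of each month.
February 2010 ends with Thursday Feb 25 2010.
Last Thursday of March 2010: Mar 25 2010.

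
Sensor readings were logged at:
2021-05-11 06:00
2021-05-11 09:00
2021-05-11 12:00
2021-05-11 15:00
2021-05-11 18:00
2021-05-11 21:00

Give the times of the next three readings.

The interval is a steady 3 hours (3, 3, 3, 3, 3).
2021-05-11 21:00 + 3 h = 2021-05-12 00:00.
2021-05-12 00:00 + 3 h = 2021-05-12 03:00.
2021-05-12 03:00 + 3 h = 2021-05-12 06:00.

2021-05-12 00:00, 2021-05-12 03:00, 2021-05-12 06:00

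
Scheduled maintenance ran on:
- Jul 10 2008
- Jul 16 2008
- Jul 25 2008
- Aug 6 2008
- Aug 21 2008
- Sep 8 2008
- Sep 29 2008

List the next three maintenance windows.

Intervals are 6, 9, 12, 15, 18, 21 days — an arithmetic progression with common difference 3.
Next gap: 24 days. Sep 29 2008 + 24 days = Oct 23 2008.
Next gap: 27 days. Oct 23 2008 + 27 days = Nov 19 2008.
Next gap: 30 days. Nov 19 2008 + 30 days = Dec 19 2008.

Oct 23 2008, Nov 19 2008, Dec 19 2008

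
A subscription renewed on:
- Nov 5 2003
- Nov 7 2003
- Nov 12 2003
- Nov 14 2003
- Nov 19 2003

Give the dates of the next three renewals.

Every event lands on a Wednesday or Friday (gaps cycle 2, 5, 2, 5).
So the schedule is: every Wednesday and Friday.
The following Friday is Nov 21 2003.
The following Wednesday is Nov 26 2003.
Next Friday: Nov 28 2003.

Nov 21 2003, Nov 26 2003, Nov 28 2003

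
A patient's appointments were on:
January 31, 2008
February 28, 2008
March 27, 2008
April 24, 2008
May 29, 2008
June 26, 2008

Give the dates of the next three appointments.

July 31, 2008; August 28, 2008; September 25, 2008

All Thursdays; the gaps (28, 28, 28, 35, 28) vary with month length.
This is the last Thursday of each month.
July 2008 ends with Thursday July 31, 2008.
August 2008 ends with Thursday August 28, 2008.
September 2008 ends with Thursday September 25, 2008.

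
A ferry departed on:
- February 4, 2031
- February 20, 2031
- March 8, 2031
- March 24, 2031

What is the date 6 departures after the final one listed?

June 28, 2031

The spacing is 16, 16, 16 days — always 16 days.
March 24, 2031 + 16 days = April 9, 2031.
April 9, 2031 + 16 days = April 25, 2031.
April 25, 2031 + 16 days = May 11, 2031.
May 11, 2031 + 16 days = May 27, 2031.
May 27, 2031 + 16 days = June 12, 2031.
June 12, 2031 + 16 days = June 28, 2031.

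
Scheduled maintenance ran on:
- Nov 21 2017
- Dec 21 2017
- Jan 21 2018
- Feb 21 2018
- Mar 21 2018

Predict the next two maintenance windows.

Apr 21 2018, May 21 2018

The day-of-month is always 21 (30, 31, 31, 28 days between events).
So this recurs on the 21st of each month.
Next: April 2018 → Apr 21 2018.
May 2018: May 21 2018.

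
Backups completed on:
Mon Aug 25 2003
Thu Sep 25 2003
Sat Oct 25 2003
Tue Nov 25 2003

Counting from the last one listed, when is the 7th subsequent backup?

Each date is the 25th; the gaps (31, 30, 31) track the month lengths.
The rule is the 25th of each month.
Next: December 2003 → Thu Dec 25 2003.
January 2004: Sun Jan 25 2004.
February 2004: Wed Feb 25 2004.
Next: March 2004 → Thu Mar 25 2004.
April 2004: Sun Apr 25 2004.
Next: May 2004 → Tue May 25 2004.
June 2004: Fri Jun 25 2004.

Fri Jun 25 2004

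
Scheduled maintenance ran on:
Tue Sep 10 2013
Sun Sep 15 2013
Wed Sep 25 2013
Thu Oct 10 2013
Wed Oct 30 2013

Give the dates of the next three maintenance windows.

Sun Nov 24 2013, Tue Dec 24 2013, Tue Jan 28 2014

The spacing grows by 5 each time: 5, 10, 15, 20 days.
Next gap: 25 days. Wed Oct 30 2013 + 25 days = Sun Nov 24 2013.
Next gap: 30 days. Sun Nov 24 2013 + 30 days = Tue Dec 24 2013.
Next gap: 35 days. Tue Dec 24 2013 + 35 days = Tue Jan 28 2014.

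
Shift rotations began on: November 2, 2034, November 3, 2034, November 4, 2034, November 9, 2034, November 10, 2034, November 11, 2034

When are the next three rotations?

The gap pattern 1, 1, 5, 1, 1 repeats every 3 events.
These are the Thursdays, Fridays and Saturdays of each week.
The following Thursday is November 16, 2034.
The following Friday is November 17, 2034.
The following Saturday is November 18, 2034.

November 16, 2034; November 17, 2034; November 18, 2034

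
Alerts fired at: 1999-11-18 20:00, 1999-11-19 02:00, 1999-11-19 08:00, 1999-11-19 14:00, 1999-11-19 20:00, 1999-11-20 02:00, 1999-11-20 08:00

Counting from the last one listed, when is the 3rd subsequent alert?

The interval is a steady 6 hours (6, 6, 6, 6, 6, 6).
1999-11-20 08:00 + 6 h = 1999-11-20 14:00.
1999-11-20 14:00 + 6 h = 1999-11-20 20:00.
1999-11-20 20:00 + 6 h = 1999-11-21 02:00.

1999-11-21 02:00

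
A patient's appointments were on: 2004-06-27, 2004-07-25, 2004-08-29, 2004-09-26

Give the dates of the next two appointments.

These are Sundays with 28, 35, 28-day gaps.
Each is the final Sunday of its month — 2004-08-29 is past the 28th, so '4th Sunday' doesn't fit.
October 2004 ends with Sunday 2004-10-31.
Last Sunday of November 2004: 2004-11-28.

2004-10-31, 2004-11-28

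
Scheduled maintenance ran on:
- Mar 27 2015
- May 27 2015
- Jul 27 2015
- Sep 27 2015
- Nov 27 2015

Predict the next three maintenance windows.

Gaps: 61, 61, 62, 61 days — not constant. Every event is on the 27th of the month.
Pattern: the 27th of every 2 months.
Next: January 2016 → Jan 27 2016.
March 2016: Mar 27 2016.
May 2016: May 27 2016.

Jan 27 2016, Mar 27 2016, May 27 2016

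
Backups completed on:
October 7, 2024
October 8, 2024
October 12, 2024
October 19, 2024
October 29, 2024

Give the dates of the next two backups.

Gaps: 1, 4, 7, 10 days — each gap is 3 larger than the previous one.
Next gap: 13 days. October 29, 2024 + 13 days = November 11, 2024.
Next gap: 16 days. November 11, 2024 + 16 days = November 27, 2024.

November 11, 2024; November 27, 2024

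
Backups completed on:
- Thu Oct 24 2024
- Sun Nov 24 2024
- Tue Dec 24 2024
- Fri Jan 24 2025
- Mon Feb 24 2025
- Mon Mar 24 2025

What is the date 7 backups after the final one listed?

Fri Oct 24 2025

Gaps: 31, 30, 31, 31, 28 days — not constant. Every event is on the 24th of the month.
Pattern: the 24th of each month.
April 2025: Thu Apr 24 2025.
Next: May 2025 → Sat May 24 2025.
June 2025: Tue Jun 24 2025.
Next: July 2025 → Thu Jul 24 2025.
August 2025: Sun Aug 24 2025.
September 2025: Wed Sep 24 2025.
October 2025: Fri Oct 24 2025.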